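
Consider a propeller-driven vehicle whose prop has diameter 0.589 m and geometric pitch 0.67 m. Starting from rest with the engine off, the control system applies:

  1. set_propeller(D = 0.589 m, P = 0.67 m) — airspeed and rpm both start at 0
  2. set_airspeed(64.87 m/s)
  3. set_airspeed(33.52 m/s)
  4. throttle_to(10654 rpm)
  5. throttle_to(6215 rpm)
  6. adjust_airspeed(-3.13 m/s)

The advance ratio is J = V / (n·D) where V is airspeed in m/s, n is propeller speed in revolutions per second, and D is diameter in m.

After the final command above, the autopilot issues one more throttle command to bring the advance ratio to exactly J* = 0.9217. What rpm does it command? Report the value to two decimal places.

set_propeller: D = 0.589 m, P = 0.67 m (p = P/D = 1.137521); state ← (V=0, rpm=0)
set_airspeed(64.87): V ← 64.87 m/s
set_airspeed(33.52): V ← 33.52 m/s
throttle_to(10654): rpm ← 10654
throttle_to(6215): rpm ← 6215
adjust_airspeed(-3.13): V ← 33.52 -3.13 = 30.39 m/s
final state: V = 30.39 m/s, rpm = 6215 → n = rpm/60 = 103.583333 rev/s
target J* = 0.9217; solve J* = V/(n·D) for n: n = V/(J*·D) = 30.39/(0.9217 × 0.589) = 55.979088 rev/s
rpm = 60·n = 3358.745273

rpm = 3358.75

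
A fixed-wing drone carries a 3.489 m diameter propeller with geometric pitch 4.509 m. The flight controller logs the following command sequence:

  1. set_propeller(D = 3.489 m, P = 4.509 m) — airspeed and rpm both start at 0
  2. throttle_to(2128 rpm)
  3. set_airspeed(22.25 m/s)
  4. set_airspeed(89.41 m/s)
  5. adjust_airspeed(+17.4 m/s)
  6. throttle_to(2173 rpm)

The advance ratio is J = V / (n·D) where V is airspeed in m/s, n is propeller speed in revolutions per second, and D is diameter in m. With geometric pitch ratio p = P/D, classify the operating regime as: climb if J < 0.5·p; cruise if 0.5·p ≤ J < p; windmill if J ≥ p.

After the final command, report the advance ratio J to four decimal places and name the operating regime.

set_propeller: D = 3.489 m, P = 4.509 m (p = P/D = 1.292347); state ← (V=0, rpm=0)
throttle_to(2128): rpm ← 2128
set_airspeed(22.25): V ← 22.25 m/s
set_airspeed(89.41): V ← 89.41 m/s
adjust_airspeed(+17.4): V ← 89.41 +17.4 = 106.81 m/s
throttle_to(2173): rpm ← 2173
final state: V = 106.81 m/s, rpm = 2173 → n = rpm/60 = 36.216667 rev/s
J = V / (n·D) = 106.81 / (36.216667 × 3.489) = 0.845284
regime bands: climb J<0.6462 | cruise [0.6462, 1.2923) | windmill J≥1.2923
J = 0.8453 → cruise

J = 0.8453, regime = cruise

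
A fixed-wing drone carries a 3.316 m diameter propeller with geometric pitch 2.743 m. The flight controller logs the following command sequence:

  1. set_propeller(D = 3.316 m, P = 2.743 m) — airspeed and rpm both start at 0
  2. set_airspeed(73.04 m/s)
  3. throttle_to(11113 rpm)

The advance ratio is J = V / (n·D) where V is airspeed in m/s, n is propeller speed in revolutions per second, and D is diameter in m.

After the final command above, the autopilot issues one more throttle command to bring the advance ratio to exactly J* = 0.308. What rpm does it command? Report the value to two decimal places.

set_propeller: D = 3.316 m, P = 2.743 m (p = P/D = 0.827201); state ← (V=0, rpm=0)
set_airspeed(73.04): V ← 73.04 m/s
throttle_to(11113): rpm ← 11113
final state: V = 73.04 m/s, rpm = 11113 → n = rpm/60 = 185.216667 rev/s
target J* = 0.308; solve J* = V/(n·D) for n: n = V/(J*·D) = 73.04/(0.308 × 3.316) = 71.514734 rev/s
rpm = 60·n = 4290.884026

rpm = 4290.88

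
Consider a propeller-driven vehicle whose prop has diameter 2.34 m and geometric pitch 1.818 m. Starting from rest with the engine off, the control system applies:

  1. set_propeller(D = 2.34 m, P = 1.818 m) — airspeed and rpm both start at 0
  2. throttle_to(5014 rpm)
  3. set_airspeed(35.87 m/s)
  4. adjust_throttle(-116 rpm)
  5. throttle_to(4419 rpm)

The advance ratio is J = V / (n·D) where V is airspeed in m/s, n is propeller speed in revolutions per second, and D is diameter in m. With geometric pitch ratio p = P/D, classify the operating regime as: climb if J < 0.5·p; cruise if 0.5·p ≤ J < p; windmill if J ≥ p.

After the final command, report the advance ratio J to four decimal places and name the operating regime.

set_propeller: D = 2.34 m, P = 1.818 m (p = P/D = 0.776923); state ← (V=0, rpm=0)
throttle_to(5014): rpm ← 5014
set_airspeed(35.87): V ← 35.87 m/s
adjust_throttle(-116): rpm ← 5014 -116 = 4898
throttle_to(4419): rpm ← 4419
final state: V = 35.87 m/s, rpm = 4419 → n = rpm/60 = 73.650000 rev/s
J = V / (n·D) = 35.87 / (73.650000 × 2.34) = 0.208134
regime bands: climb J<0.3885 | cruise [0.3885, 0.7769) | windmill J≥0.7769
J = 0.2081 → climb

J = 0.2081, regime = climb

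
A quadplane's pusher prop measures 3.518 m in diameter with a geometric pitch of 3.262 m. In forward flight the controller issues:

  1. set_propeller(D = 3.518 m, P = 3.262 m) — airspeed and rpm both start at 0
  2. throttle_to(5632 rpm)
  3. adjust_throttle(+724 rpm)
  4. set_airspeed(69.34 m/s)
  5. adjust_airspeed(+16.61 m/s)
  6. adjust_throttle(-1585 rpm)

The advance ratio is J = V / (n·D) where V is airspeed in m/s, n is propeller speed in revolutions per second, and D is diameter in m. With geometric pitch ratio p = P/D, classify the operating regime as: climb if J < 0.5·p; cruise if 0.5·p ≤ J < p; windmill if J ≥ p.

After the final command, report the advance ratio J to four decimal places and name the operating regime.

J = 0.3072, regime = climb

set_propeller: D = 3.518 m, P = 3.262 m (p = P/D = 0.927231); state ← (V=0, rpm=0)
throttle_to(5632): rpm ← 5632
adjust_throttle(+724): rpm ← 5632 +724 = 6356
set_airspeed(69.34): V ← 69.34 m/s
adjust_airspeed(+16.61): V ← 69.34 +16.61 = 85.95 m/s
adjust_throttle(-1585): rpm ← 6356 -1585 = 4771
final state: V = 85.95 m/s, rpm = 4771 → n = rpm/60 = 79.516667 rev/s
J = V / (n·D) = 85.95 / (79.516667 × 3.518) = 0.307250
regime bands: climb J<0.4636 | cruise [0.4636, 0.9272) | windmill J≥0.9272
J = 0.3072 → climb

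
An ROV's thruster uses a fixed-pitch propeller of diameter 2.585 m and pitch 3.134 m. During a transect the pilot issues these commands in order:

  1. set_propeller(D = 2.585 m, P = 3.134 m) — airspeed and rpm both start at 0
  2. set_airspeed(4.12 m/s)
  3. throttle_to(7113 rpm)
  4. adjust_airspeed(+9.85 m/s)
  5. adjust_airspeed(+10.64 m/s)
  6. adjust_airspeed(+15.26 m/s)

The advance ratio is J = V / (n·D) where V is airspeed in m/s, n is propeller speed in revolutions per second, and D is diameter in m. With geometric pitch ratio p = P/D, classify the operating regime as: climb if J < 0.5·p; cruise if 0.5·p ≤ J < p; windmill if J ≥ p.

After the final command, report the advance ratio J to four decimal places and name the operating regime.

set_propeller: D = 2.585 m, P = 3.134 m (p = P/D = 1.212379); state ← (V=0, rpm=0)
set_airspeed(4.12): V ← 4.12 m/s
throttle_to(7113): rpm ← 7113
adjust_airspeed(+9.85): V ← 4.12 +9.85 = 13.97 m/s
adjust_airspeed(+10.64): V ← 13.97 +10.64 = 24.61 m/s
adjust_airspeed(+15.26): V ← 24.61 +15.26 = 39.87 m/s
final state: V = 39.87 m/s, rpm = 7113 → n = rpm/60 = 118.550000 rev/s
J = V / (n·D) = 39.87 / (118.550000 × 2.585) = 0.130102
regime bands: climb J<0.6062 | cruise [0.6062, 1.2124) | windmill J≥1.2124
J = 0.1301 → climb

J = 0.1301, regime = climb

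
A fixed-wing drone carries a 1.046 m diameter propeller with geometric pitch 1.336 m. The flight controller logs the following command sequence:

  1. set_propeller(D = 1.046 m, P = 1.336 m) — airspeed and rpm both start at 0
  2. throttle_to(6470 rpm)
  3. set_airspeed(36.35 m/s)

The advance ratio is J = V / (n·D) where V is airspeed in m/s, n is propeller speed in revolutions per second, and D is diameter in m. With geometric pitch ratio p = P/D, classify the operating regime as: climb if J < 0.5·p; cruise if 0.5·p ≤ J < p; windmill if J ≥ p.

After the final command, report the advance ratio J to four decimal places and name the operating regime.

J = 0.3223, regime = climb

set_propeller: D = 1.046 m, P = 1.336 m (p = P/D = 1.277247); state ← (V=0, rpm=0)
throttle_to(6470): rpm ← 6470
set_airspeed(36.35): V ← 36.35 m/s
final state: V = 36.35 m/s, rpm = 6470 → n = rpm/60 = 107.833333 rev/s
J = V / (n·D) = 36.35 / (107.833333 × 1.046) = 0.322270
regime bands: climb J<0.6386 | cruise [0.6386, 1.2772) | windmill J≥1.2772
J = 0.3223 → climb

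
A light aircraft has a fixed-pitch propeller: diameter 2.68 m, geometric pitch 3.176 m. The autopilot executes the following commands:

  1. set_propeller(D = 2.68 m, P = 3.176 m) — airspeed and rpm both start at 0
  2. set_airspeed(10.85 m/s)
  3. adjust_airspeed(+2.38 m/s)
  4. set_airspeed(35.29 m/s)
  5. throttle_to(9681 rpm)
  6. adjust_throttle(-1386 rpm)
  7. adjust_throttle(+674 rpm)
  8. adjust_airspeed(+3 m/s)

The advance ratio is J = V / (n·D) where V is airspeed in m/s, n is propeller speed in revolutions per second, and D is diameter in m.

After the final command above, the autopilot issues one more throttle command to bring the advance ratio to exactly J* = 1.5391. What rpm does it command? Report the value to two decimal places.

rpm = 556.97

set_propeller: D = 2.68 m, P = 3.176 m (p = P/D = 1.185075); state ← (V=0, rpm=0)
set_airspeed(10.85): V ← 10.85 m/s
adjust_airspeed(+2.38): V ← 10.85 +2.38 = 13.23 m/s
set_airspeed(35.29): V ← 35.29 m/s
throttle_to(9681): rpm ← 9681
adjust_throttle(-1386): rpm ← 9681 -1386 = 8295
adjust_throttle(+674): rpm ← 8295 +674 = 8969
adjust_airspeed(+3): V ← 35.29 +3 = 38.29 m/s
final state: V = 38.29 m/s, rpm = 8969 → n = rpm/60 = 149.483333 rev/s
target J* = 1.5391; solve J* = V/(n·D) for n: n = V/(J*·D) = 38.29/(1.5391 × 2.68) = 9.282901 rev/s
rpm = 60·n = 556.974080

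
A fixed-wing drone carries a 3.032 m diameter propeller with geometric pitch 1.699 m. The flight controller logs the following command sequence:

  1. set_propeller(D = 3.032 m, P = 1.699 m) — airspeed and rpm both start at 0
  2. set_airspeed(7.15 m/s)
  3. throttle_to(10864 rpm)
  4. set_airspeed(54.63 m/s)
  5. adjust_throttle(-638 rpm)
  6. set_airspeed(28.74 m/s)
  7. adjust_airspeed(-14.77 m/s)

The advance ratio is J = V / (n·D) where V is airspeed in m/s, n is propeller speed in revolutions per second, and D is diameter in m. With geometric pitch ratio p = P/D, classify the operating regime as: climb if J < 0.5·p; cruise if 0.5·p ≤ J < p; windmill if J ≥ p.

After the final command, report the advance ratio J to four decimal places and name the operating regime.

J = 0.0270, regime = climb

set_propeller: D = 3.032 m, P = 1.699 m (p = P/D = 0.560356); state ← (V=0, rpm=0)
set_airspeed(7.15): V ← 7.15 m/s
throttle_to(10864): rpm ← 10864
set_airspeed(54.63): V ← 54.63 m/s
adjust_throttle(-638): rpm ← 10864 -638 = 10226
set_airspeed(28.74): V ← 28.74 m/s
adjust_airspeed(-14.77): V ← 28.74 -14.77 = 13.97 m/s
final state: V = 13.97 m/s, rpm = 10226 → n = rpm/60 = 170.433333 rev/s
J = V / (n·D) = 13.97 / (170.433333 × 3.032) = 0.027034
regime bands: climb J<0.2802 | cruise [0.2802, 0.5604) | windmill J≥0.5604
J = 0.0270 → climb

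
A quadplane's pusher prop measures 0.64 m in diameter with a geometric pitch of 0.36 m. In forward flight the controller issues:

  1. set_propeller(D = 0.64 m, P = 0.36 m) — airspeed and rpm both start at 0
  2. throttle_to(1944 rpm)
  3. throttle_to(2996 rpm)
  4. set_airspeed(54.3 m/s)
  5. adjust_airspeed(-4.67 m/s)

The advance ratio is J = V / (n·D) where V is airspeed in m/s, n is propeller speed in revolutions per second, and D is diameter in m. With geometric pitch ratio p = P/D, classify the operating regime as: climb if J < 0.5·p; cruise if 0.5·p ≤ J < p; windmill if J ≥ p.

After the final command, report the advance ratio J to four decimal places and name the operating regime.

set_propeller: D = 0.64 m, P = 0.36 m (p = P/D = 0.562500); state ← (V=0, rpm=0)
throttle_to(1944): rpm ← 1944
throttle_to(2996): rpm ← 2996
set_airspeed(54.3): V ← 54.3 m/s
adjust_airspeed(-4.67): V ← 54.3 -4.67 = 49.63 m/s
final state: V = 49.63 m/s, rpm = 2996 → n = rpm/60 = 49.933333 rev/s
J = V / (n·D) = 49.63 / (49.933333 × 0.64) = 1.553008
regime bands: climb J<0.2812 | cruise [0.2812, 0.5625) | windmill J≥0.5625
J = 1.5530 → windmill

J = 1.5530, regime = windmill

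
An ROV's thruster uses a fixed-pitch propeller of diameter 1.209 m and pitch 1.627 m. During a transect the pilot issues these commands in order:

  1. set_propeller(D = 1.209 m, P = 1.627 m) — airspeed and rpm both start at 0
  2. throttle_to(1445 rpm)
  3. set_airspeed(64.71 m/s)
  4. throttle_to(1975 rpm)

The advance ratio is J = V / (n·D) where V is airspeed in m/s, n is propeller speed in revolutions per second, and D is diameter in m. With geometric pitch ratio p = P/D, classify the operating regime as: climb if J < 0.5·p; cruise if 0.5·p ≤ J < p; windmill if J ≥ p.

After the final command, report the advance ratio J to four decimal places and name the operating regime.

set_propeller: D = 1.209 m, P = 1.627 m (p = P/D = 1.345740); state ← (V=0, rpm=0)
throttle_to(1445): rpm ← 1445
set_airspeed(64.71): V ← 64.71 m/s
throttle_to(1975): rpm ← 1975
final state: V = 64.71 m/s, rpm = 1975 → n = rpm/60 = 32.916667 rev/s
J = V / (n·D) = 64.71 / (32.916667 × 1.209) = 1.626033
regime bands: climb J<0.6729 | cruise [0.6729, 1.3457) | windmill J≥1.3457
J = 1.6260 → windmill

J = 1.6260, regime = windmill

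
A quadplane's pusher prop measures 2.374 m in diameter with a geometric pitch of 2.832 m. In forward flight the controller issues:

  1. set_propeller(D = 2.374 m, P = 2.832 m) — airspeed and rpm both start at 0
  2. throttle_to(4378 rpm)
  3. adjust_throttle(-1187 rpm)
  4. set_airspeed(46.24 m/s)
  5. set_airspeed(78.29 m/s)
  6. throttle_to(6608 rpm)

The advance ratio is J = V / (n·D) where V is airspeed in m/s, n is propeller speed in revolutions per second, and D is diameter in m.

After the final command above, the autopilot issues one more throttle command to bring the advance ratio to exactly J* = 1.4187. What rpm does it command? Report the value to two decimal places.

rpm = 1394.72

set_propeller: D = 2.374 m, P = 2.832 m (p = P/D = 1.192923); state ← (V=0, rpm=0)
throttle_to(4378): rpm ← 4378
adjust_throttle(-1187): rpm ← 4378 -1187 = 3191
set_airspeed(46.24): V ← 46.24 m/s
set_airspeed(78.29): V ← 78.29 m/s
throttle_to(6608): rpm ← 6608
final state: V = 78.29 m/s, rpm = 6608 → n = rpm/60 = 110.133333 rev/s
target J* = 1.4187; solve J* = V/(n·D) for n: n = V/(J*·D) = 78.29/(1.4187 × 2.374) = 23.245292 rev/s
rpm = 60·n = 1394.717532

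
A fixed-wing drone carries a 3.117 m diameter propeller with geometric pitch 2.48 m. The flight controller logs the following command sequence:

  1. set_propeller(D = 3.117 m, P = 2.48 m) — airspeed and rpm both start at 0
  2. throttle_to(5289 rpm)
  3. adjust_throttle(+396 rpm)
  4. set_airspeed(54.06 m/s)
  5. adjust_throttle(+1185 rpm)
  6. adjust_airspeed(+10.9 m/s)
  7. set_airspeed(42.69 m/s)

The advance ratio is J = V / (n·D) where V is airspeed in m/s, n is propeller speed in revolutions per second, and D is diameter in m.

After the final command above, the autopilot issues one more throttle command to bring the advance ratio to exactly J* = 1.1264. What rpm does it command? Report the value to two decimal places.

rpm = 729.54

set_propeller: D = 3.117 m, P = 2.48 m (p = P/D = 0.795637); state ← (V=0, rpm=0)
throttle_to(5289): rpm ← 5289
adjust_throttle(+396): rpm ← 5289 +396 = 5685
set_airspeed(54.06): V ← 54.06 m/s
adjust_throttle(+1185): rpm ← 5685 +1185 = 6870
adjust_airspeed(+10.9): V ← 54.06 +10.9 = 64.96 m/s
set_airspeed(42.69): V ← 42.69 m/s
final state: V = 42.69 m/s, rpm = 6870 → n = rpm/60 = 114.500000 rev/s
target J* = 1.1264; solve J* = V/(n·D) for n: n = V/(J*·D) = 42.69/(1.1264 × 3.117) = 12.158968 rev/s
rpm = 60·n = 729.538072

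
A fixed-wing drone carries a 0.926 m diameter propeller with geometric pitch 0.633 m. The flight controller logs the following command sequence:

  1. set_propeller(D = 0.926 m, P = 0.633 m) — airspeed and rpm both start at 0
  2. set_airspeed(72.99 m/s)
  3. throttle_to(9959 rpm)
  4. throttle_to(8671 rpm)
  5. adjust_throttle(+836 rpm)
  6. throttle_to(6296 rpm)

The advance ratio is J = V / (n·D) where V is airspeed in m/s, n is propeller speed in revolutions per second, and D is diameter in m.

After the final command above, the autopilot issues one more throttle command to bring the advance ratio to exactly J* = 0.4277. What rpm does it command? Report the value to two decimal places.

set_propeller: D = 0.926 m, P = 0.633 m (p = P/D = 0.683585); state ← (V=0, rpm=0)
set_airspeed(72.99): V ← 72.99 m/s
throttle_to(9959): rpm ← 9959
throttle_to(8671): rpm ← 8671
adjust_throttle(+836): rpm ← 8671 +836 = 9507
throttle_to(6296): rpm ← 6296
final state: V = 72.99 m/s, rpm = 6296 → n = rpm/60 = 104.933333 rev/s
target J* = 0.4277; solve J* = V/(n·D) for n: n = V/(J*·D) = 72.99/(0.4277 × 0.926) = 184.294819 rev/s
rpm = 60·n = 11057.689152

rpm = 11057.69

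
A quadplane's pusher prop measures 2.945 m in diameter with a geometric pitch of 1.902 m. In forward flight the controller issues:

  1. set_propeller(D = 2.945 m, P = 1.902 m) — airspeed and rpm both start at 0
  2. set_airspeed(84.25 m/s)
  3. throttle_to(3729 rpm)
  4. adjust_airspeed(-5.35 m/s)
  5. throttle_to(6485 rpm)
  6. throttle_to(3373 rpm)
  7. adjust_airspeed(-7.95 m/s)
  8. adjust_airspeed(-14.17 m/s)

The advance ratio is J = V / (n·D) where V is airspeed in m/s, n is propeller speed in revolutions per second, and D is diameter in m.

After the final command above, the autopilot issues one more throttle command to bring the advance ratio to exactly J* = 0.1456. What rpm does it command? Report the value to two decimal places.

set_propeller: D = 2.945 m, P = 1.902 m (p = P/D = 0.645840); state ← (V=0, rpm=0)
set_airspeed(84.25): V ← 84.25 m/s
throttle_to(3729): rpm ← 3729
adjust_airspeed(-5.35): V ← 84.25 -5.35 = 78.9 m/s
throttle_to(6485): rpm ← 6485
throttle_to(3373): rpm ← 3373
adjust_airspeed(-7.95): V ← 78.9 -7.95 = 70.95 m/s
adjust_airspeed(-14.17): V ← 70.95 -14.17 = 56.78 m/s
final state: V = 56.78 m/s, rpm = 3373 → n = rpm/60 = 56.216667 rev/s
target J* = 0.1456; solve J* = V/(n·D) for n: n = V/(J*·D) = 56.78/(0.1456 × 2.945) = 132.418515 rev/s
rpm = 60·n = 7945.110916

rpm = 7945.11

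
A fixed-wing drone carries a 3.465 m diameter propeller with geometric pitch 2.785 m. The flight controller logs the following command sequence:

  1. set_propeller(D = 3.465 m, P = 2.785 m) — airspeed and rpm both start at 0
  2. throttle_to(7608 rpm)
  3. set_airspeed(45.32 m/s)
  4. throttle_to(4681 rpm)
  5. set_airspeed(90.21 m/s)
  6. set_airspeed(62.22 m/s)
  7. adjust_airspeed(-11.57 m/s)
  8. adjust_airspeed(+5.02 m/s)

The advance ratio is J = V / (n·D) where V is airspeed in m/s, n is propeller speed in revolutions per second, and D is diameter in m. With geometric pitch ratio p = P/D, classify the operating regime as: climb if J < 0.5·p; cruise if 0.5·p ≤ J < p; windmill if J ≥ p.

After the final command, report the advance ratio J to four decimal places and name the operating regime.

J = 0.2059, regime = climb

set_propeller: D = 3.465 m, P = 2.785 m (p = P/D = 0.803752); state ← (V=0, rpm=0)
throttle_to(7608): rpm ← 7608
set_airspeed(45.32): V ← 45.32 m/s
throttle_to(4681): rpm ← 4681
set_airspeed(90.21): V ← 90.21 m/s
set_airspeed(62.22): V ← 62.22 m/s
adjust_airspeed(-11.57): V ← 62.22 -11.57 = 50.65 m/s
adjust_airspeed(+5.02): V ← 50.65 +5.02 = 55.67 m/s
final state: V = 55.67 m/s, rpm = 4681 → n = rpm/60 = 78.016667 rev/s
J = V / (n·D) = 55.67 / (78.016667 × 3.465) = 0.205935
regime bands: climb J<0.4019 | cruise [0.4019, 0.8038) | windmill J≥0.8038
J = 0.2059 → climb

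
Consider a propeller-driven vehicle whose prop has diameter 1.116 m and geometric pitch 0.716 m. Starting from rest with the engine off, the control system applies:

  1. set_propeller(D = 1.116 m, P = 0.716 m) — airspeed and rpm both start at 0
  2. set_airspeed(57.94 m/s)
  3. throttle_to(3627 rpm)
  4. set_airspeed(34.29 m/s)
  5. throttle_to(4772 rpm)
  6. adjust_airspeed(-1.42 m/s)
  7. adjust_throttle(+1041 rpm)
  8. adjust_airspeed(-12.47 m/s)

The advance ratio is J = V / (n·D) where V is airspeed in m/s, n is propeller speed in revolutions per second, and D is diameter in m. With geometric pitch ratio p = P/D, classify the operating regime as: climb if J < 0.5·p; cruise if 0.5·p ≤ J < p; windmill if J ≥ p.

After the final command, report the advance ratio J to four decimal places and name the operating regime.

set_propeller: D = 1.116 m, P = 0.716 m (p = P/D = 0.641577); state ← (V=0, rpm=0)
set_airspeed(57.94): V ← 57.94 m/s
throttle_to(3627): rpm ← 3627
set_airspeed(34.29): V ← 34.29 m/s
throttle_to(4772): rpm ← 4772
adjust_airspeed(-1.42): V ← 34.29 -1.42 = 32.87 m/s
adjust_throttle(+1041): rpm ← 4772 +1041 = 5813
adjust_airspeed(-12.47): V ← 32.87 -12.47 = 20.4 m/s
final state: V = 20.4 m/s, rpm = 5813 → n = rpm/60 = 96.883333 rev/s
J = V / (n·D) = 20.4 / (96.883333 × 1.116) = 0.188676
regime bands: climb J<0.3208 | cruise [0.3208, 0.6416) | windmill J≥0.6416
J = 0.1887 → climb

J = 0.1887, regime = climb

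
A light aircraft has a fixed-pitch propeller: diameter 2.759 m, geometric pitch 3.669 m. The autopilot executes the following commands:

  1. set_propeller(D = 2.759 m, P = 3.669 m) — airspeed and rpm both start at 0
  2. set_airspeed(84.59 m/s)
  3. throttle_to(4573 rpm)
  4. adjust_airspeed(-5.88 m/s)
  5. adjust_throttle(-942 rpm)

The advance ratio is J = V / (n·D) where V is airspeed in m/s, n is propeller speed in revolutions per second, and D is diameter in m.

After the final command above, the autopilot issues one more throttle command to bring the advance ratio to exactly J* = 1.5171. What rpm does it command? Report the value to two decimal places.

rpm = 1128.28

set_propeller: D = 2.759 m, P = 3.669 m (p = P/D = 1.329830); state ← (V=0, rpm=0)
set_airspeed(84.59): V ← 84.59 m/s
throttle_to(4573): rpm ← 4573
adjust_airspeed(-5.88): V ← 84.59 -5.88 = 78.71 m/s
adjust_throttle(-942): rpm ← 4573 -942 = 3631
final state: V = 78.71 m/s, rpm = 3631 → n = rpm/60 = 60.516667 rev/s
target J* = 1.5171; solve J* = V/(n·D) for n: n = V/(J*·D) = 78.71/(1.5171 × 2.759) = 18.804596 rev/s
rpm = 60·n = 1128.275750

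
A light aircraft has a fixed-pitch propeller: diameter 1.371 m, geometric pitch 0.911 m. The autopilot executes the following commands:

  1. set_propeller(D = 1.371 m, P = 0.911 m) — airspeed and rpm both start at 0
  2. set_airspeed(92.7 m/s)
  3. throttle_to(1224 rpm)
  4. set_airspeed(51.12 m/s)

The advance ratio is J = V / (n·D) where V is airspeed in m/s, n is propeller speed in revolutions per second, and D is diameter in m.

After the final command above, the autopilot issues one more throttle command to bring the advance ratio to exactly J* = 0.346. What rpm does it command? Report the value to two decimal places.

set_propeller: D = 1.371 m, P = 0.911 m (p = P/D = 0.664478); state ← (V=0, rpm=0)
set_airspeed(92.7): V ← 92.7 m/s
throttle_to(1224): rpm ← 1224
set_airspeed(51.12): V ← 51.12 m/s
final state: V = 51.12 m/s, rpm = 1224 → n = rpm/60 = 20.400000 rev/s
target J* = 0.346; solve J* = V/(n·D) for n: n = V/(J*·D) = 51.12/(0.346 × 1.371) = 107.764890 rev/s
rpm = 60·n = 6465.893424

rpm = 6465.89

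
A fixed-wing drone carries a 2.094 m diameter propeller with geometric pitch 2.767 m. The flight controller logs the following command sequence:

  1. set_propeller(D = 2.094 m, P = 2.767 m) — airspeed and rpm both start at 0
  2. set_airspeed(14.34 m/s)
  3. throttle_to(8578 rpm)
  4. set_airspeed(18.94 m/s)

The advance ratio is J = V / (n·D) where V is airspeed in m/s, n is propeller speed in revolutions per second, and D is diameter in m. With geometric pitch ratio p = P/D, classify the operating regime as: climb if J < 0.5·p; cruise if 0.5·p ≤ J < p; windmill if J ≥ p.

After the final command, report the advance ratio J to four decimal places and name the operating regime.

set_propeller: D = 2.094 m, P = 2.767 m (p = P/D = 1.321394); state ← (V=0, rpm=0)
set_airspeed(14.34): V ← 14.34 m/s
throttle_to(8578): rpm ← 8578
set_airspeed(18.94): V ← 18.94 m/s
final state: V = 18.94 m/s, rpm = 8578 → n = rpm/60 = 142.966667 rev/s
J = V / (n·D) = 18.94 / (142.966667 × 2.094) = 0.063266
regime bands: climb J<0.6607 | cruise [0.6607, 1.3214) | windmill J≥1.3214
J = 0.0633 → climb

J = 0.0633, regime = climb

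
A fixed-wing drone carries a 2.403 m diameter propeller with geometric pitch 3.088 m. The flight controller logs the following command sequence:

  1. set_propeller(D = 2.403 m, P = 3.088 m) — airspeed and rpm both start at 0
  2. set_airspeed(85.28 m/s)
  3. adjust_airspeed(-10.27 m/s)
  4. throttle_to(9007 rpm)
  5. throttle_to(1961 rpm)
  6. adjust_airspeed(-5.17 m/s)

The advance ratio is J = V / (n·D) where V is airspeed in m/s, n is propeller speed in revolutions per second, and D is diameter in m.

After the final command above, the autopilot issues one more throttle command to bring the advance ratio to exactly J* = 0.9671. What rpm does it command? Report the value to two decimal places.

set_propeller: D = 2.403 m, P = 3.088 m (p = P/D = 1.285060); state ← (V=0, rpm=0)
set_airspeed(85.28): V ← 85.28 m/s
adjust_airspeed(-10.27): V ← 85.28 -10.27 = 75.01 m/s
throttle_to(9007): rpm ← 9007
throttle_to(1961): rpm ← 1961
adjust_airspeed(-5.17): V ← 75.01 -5.17 = 69.84 m/s
final state: V = 69.84 m/s, rpm = 1961 → n = rpm/60 = 32.683333 rev/s
target J* = 0.9671; solve J* = V/(n·D) for n: n = V/(J*·D) = 69.84/(0.9671 × 2.403) = 30.052394 rev/s
rpm = 60·n = 1803.143651

rpm = 1803.14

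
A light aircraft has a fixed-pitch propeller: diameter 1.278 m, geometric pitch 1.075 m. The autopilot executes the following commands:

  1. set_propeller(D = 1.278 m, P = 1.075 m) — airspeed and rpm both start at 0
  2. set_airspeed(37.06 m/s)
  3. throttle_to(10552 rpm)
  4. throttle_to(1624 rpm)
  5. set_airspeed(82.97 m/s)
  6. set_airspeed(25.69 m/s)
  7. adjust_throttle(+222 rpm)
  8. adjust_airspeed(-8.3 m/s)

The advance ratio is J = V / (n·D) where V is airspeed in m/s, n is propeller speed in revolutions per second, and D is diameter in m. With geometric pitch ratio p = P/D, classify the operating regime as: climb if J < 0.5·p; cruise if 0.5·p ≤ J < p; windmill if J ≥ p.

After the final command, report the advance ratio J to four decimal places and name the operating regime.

J = 0.4423, regime = cruise

set_propeller: D = 1.278 m, P = 1.075 m (p = P/D = 0.841158); state ← (V=0, rpm=0)
set_airspeed(37.06): V ← 37.06 m/s
throttle_to(10552): rpm ← 10552
throttle_to(1624): rpm ← 1624
set_airspeed(82.97): V ← 82.97 m/s
set_airspeed(25.69): V ← 25.69 m/s
adjust_throttle(+222): rpm ← 1624 +222 = 1846
adjust_airspeed(-8.3): V ← 25.69 -8.3 = 17.39 m/s
final state: V = 17.39 m/s, rpm = 1846 → n = rpm/60 = 30.766667 rev/s
J = V / (n·D) = 17.39 / (30.766667 × 1.278) = 0.442271
regime bands: climb J<0.4206 | cruise [0.4206, 0.8412) | windmill J≥0.8412
J = 0.4423 → cruise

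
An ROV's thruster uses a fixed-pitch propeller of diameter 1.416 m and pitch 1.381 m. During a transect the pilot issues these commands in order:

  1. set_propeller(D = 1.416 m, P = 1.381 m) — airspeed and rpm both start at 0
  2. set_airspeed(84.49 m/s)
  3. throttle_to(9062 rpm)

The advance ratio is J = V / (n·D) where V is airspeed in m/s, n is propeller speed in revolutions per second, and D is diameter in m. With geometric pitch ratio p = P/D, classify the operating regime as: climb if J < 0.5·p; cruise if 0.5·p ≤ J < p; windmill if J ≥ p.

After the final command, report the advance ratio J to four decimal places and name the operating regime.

set_propeller: D = 1.416 m, P = 1.381 m (p = P/D = 0.975282); state ← (V=0, rpm=0)
set_airspeed(84.49): V ← 84.49 m/s
throttle_to(9062): rpm ← 9062
final state: V = 84.49 m/s, rpm = 9062 → n = rpm/60 = 151.033333 rev/s
J = V / (n·D) = 84.49 / (151.033333 × 1.416) = 0.395066
regime bands: climb J<0.4876 | cruise [0.4876, 0.9753) | windmill J≥0.9753
J = 0.3951 → climb

J = 0.3951, regime = climb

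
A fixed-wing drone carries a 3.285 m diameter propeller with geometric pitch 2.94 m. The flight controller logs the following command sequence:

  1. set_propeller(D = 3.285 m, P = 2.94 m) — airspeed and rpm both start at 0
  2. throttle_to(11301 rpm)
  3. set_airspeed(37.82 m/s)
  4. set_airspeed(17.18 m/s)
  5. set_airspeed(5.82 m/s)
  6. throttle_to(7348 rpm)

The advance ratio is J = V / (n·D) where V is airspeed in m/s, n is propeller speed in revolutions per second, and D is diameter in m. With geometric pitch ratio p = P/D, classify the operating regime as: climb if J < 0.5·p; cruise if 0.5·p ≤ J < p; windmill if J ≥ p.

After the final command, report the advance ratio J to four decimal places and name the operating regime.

set_propeller: D = 3.285 m, P = 2.94 m (p = P/D = 0.894977); state ← (V=0, rpm=0)
throttle_to(11301): rpm ← 11301
set_airspeed(37.82): V ← 37.82 m/s
set_airspeed(17.18): V ← 17.18 m/s
set_airspeed(5.82): V ← 5.82 m/s
throttle_to(7348): rpm ← 7348
final state: V = 5.82 m/s, rpm = 7348 → n = rpm/60 = 122.466667 rev/s
J = V / (n·D) = 5.82 / (122.466667 × 3.285) = 0.014467
regime bands: climb J<0.4475 | cruise [0.4475, 0.8950) | windmill J≥0.8950
J = 0.0145 → climb

J = 0.0145, regime = climb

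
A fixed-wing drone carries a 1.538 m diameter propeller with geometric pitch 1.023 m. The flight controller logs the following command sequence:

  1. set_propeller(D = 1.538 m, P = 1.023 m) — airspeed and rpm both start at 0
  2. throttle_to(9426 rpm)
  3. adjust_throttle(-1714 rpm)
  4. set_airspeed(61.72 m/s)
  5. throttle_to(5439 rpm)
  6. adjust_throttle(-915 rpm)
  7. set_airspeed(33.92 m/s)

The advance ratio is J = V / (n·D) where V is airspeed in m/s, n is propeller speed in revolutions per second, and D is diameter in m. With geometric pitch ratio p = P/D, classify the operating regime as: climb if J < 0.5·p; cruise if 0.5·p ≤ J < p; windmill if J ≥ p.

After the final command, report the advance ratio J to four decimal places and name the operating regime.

J = 0.2925, regime = climb

set_propeller: D = 1.538 m, P = 1.023 m (p = P/D = 0.665150); state ← (V=0, rpm=0)
throttle_to(9426): rpm ← 9426
adjust_throttle(-1714): rpm ← 9426 -1714 = 7712
set_airspeed(61.72): V ← 61.72 m/s
throttle_to(5439): rpm ← 5439
adjust_throttle(-915): rpm ← 5439 -915 = 4524
set_airspeed(33.92): V ← 33.92 m/s
final state: V = 33.92 m/s, rpm = 4524 → n = rpm/60 = 75.400000 rev/s
J = V / (n·D) = 33.92 / (75.400000 × 1.538) = 0.292502
regime bands: climb J<0.3326 | cruise [0.3326, 0.6651) | windmill J≥0.6651
J = 0.2925 → climb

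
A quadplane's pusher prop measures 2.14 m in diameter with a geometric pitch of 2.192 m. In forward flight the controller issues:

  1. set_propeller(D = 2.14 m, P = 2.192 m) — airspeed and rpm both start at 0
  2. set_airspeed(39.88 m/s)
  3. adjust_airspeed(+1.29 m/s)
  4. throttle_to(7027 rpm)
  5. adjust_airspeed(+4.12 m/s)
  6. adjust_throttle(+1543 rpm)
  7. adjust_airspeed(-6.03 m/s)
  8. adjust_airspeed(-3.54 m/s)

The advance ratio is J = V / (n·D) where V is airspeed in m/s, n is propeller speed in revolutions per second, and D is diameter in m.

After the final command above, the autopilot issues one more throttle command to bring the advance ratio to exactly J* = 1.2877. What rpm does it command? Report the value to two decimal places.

set_propeller: D = 2.14 m, P = 2.192 m (p = P/D = 1.024299); state ← (V=0, rpm=0)
set_airspeed(39.88): V ← 39.88 m/s
adjust_airspeed(+1.29): V ← 39.88 +1.29 = 41.17 m/s
throttle_to(7027): rpm ← 7027
adjust_airspeed(+4.12): V ← 41.17 +4.12 = 45.29 m/s
adjust_throttle(+1543): rpm ← 7027 +1543 = 8570
adjust_airspeed(-6.03): V ← 45.29 -6.03 = 39.26 m/s
adjust_airspeed(-3.54): V ← 39.26 -3.54 = 35.72 m/s
final state: V = 35.72 m/s, rpm = 8570 → n = rpm/60 = 142.833333 rev/s
target J* = 1.2877; solve J* = V/(n·D) for n: n = V/(J*·D) = 35.72/(1.2877 × 2.14) = 12.962327 rev/s
rpm = 60·n = 777.739634

rpm = 777.74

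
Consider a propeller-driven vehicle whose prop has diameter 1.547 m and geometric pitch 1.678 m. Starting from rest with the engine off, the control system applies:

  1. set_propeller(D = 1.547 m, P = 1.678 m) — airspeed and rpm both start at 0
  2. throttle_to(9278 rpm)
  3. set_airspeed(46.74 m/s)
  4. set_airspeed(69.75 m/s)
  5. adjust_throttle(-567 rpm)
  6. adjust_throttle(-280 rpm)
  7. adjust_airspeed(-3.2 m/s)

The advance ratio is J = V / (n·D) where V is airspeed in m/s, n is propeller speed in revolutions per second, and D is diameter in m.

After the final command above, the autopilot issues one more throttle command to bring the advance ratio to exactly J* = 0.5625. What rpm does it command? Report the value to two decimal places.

set_propeller: D = 1.547 m, P = 1.678 m (p = P/D = 1.084680); state ← (V=0, rpm=0)
throttle_to(9278): rpm ← 9278
set_airspeed(46.74): V ← 46.74 m/s
set_airspeed(69.75): V ← 69.75 m/s
adjust_throttle(-567): rpm ← 9278 -567 = 8711
adjust_throttle(-280): rpm ← 8711 -280 = 8431
adjust_airspeed(-3.2): V ← 69.75 -3.2 = 66.55 m/s
final state: V = 66.55 m/s, rpm = 8431 → n = rpm/60 = 140.516667 rev/s
target J* = 0.5625; solve J* = V/(n·D) for n: n = V/(J*·D) = 66.55/(0.5625 × 1.547) = 76.477771 rev/s
rpm = 60·n = 4588.666236

rpm = 4588.67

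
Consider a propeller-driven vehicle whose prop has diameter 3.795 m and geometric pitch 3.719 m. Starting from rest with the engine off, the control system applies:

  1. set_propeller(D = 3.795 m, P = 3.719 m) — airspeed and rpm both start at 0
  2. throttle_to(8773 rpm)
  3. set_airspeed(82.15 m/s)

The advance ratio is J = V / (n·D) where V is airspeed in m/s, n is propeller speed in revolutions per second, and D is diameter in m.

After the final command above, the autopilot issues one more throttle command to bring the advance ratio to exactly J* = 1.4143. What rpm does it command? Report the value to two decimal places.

rpm = 918.34

set_propeller: D = 3.795 m, P = 3.719 m (p = P/D = 0.979974); state ← (V=0, rpm=0)
throttle_to(8773): rpm ← 8773
set_airspeed(82.15): V ← 82.15 m/s
final state: V = 82.15 m/s, rpm = 8773 → n = rpm/60 = 146.216667 rev/s
target J* = 1.4143; solve J* = V/(n·D) for n: n = V/(J*·D) = 82.15/(1.4143 × 3.795) = 15.305737 rev/s
rpm = 60·n = 918.344219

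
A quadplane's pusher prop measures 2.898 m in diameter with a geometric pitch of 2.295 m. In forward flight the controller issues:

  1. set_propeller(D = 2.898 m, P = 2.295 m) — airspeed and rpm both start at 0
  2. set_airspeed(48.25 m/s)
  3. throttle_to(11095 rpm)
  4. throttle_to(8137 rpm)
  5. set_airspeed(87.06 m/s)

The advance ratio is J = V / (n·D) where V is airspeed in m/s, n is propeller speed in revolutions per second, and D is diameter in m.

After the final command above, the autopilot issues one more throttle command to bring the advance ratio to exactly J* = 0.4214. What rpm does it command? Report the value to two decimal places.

set_propeller: D = 2.898 m, P = 2.295 m (p = P/D = 0.791925); state ← (V=0, rpm=0)
set_airspeed(48.25): V ← 48.25 m/s
throttle_to(11095): rpm ← 11095
throttle_to(8137): rpm ← 8137
set_airspeed(87.06): V ← 87.06 m/s
final state: V = 87.06 m/s, rpm = 8137 → n = rpm/60 = 135.616667 rev/s
target J* = 0.4214; solve J* = V/(n·D) for n: n = V/(J*·D) = 87.06/(0.4214 × 2.898) = 71.289530 rev/s
rpm = 60·n = 4277.371789

rpm = 4277.37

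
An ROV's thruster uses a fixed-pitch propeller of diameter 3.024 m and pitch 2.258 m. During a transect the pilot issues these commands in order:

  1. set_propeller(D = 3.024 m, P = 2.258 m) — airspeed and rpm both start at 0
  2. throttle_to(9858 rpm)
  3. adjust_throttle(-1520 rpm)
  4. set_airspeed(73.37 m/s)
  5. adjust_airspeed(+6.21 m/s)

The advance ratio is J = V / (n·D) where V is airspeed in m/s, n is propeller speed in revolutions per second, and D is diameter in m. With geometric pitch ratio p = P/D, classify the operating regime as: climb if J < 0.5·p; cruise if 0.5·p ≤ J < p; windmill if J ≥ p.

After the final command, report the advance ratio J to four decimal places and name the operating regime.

set_propeller: D = 3.024 m, P = 2.258 m (p = P/D = 0.746693); state ← (V=0, rpm=0)
throttle_to(9858): rpm ← 9858
adjust_throttle(-1520): rpm ← 9858 -1520 = 8338
set_airspeed(73.37): V ← 73.37 m/s
adjust_airspeed(+6.21): V ← 73.37 +6.21 = 79.58 m/s
final state: V = 79.58 m/s, rpm = 8338 → n = rpm/60 = 138.966667 rev/s
J = V / (n·D) = 79.58 / (138.966667 × 3.024) = 0.189370
regime bands: climb J<0.3733 | cruise [0.3733, 0.7467) | windmill J≥0.7467
J = 0.1894 → climb

J = 0.1894, regime = climb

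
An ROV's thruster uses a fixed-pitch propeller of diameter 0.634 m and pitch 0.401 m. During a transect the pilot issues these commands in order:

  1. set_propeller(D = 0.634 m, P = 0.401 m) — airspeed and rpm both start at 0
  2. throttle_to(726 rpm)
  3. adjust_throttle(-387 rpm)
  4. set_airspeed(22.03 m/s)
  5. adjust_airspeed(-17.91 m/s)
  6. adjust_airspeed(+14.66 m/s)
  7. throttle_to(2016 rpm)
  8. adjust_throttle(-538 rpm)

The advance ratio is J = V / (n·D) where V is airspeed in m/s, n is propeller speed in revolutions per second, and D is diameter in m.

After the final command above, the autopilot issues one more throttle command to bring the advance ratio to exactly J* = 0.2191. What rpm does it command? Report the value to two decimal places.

set_propeller: D = 0.634 m, P = 0.401 m (p = P/D = 0.632492); state ← (V=0, rpm=0)
throttle_to(726): rpm ← 726
adjust_throttle(-387): rpm ← 726 -387 = 339
set_airspeed(22.03): V ← 22.03 m/s
adjust_airspeed(-17.91): V ← 22.03 -17.91 = 4.12 m/s
adjust_airspeed(+14.66): V ← 4.12 +14.66 = 18.78 m/s
throttle_to(2016): rpm ← 2016
adjust_throttle(-538): rpm ← 2016 -538 = 1478
final state: V = 18.78 m/s, rpm = 1478 → n = rpm/60 = 24.633333 rev/s
target J* = 0.2191; solve J* = V/(n·D) for n: n = V/(J*·D) = 18.78/(0.2191 × 0.634) = 135.196034 rev/s
rpm = 60·n = 8111.762055

rpm = 8111.76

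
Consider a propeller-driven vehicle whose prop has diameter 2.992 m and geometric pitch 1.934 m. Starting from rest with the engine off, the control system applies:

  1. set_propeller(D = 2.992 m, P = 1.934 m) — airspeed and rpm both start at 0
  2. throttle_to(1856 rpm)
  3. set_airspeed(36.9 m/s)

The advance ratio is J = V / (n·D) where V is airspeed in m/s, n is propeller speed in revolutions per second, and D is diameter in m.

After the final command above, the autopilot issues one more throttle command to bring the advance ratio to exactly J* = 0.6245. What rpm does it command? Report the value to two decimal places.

set_propeller: D = 2.992 m, P = 1.934 m (p = P/D = 0.646390); state ← (V=0, rpm=0)
throttle_to(1856): rpm ← 1856
set_airspeed(36.9): V ← 36.9 m/s
final state: V = 36.9 m/s, rpm = 1856 → n = rpm/60 = 30.933333 rev/s
target J* = 0.6245; solve J* = V/(n·D) for n: n = V/(J*·D) = 36.9/(0.6245 × 2.992) = 19.748419 rev/s
rpm = 60·n = 1184.905143

rpm = 1184.91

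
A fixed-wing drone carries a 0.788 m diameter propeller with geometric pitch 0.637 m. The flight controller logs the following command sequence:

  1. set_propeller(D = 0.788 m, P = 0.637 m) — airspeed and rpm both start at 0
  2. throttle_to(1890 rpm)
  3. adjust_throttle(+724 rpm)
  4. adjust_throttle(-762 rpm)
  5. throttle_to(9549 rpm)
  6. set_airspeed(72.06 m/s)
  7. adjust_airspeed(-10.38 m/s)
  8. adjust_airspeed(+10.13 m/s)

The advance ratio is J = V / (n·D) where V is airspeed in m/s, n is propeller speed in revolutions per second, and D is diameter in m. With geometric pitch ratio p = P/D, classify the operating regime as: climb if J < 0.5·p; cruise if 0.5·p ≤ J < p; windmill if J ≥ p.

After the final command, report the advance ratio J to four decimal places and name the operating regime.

J = 0.5726, regime = cruise

set_propeller: D = 0.788 m, P = 0.637 m (p = P/D = 0.808376); state ← (V=0, rpm=0)
throttle_to(1890): rpm ← 1890
adjust_throttle(+724): rpm ← 1890 +724 = 2614
adjust_throttle(-762): rpm ← 2614 -762 = 1852
throttle_to(9549): rpm ← 9549
set_airspeed(72.06): V ← 72.06 m/s
adjust_airspeed(-10.38): V ← 72.06 -10.38 = 61.68 m/s
adjust_airspeed(+10.13): V ← 61.68 +10.13 = 71.81 m/s
final state: V = 71.81 m/s, rpm = 9549 → n = rpm/60 = 159.150000 rev/s
J = V / (n·D) = 71.81 / (159.150000 × 0.788) = 0.572601
regime bands: climb J<0.4042 | cruise [0.4042, 0.8084) | windmill J≥0.8084
J = 0.5726 → cruise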